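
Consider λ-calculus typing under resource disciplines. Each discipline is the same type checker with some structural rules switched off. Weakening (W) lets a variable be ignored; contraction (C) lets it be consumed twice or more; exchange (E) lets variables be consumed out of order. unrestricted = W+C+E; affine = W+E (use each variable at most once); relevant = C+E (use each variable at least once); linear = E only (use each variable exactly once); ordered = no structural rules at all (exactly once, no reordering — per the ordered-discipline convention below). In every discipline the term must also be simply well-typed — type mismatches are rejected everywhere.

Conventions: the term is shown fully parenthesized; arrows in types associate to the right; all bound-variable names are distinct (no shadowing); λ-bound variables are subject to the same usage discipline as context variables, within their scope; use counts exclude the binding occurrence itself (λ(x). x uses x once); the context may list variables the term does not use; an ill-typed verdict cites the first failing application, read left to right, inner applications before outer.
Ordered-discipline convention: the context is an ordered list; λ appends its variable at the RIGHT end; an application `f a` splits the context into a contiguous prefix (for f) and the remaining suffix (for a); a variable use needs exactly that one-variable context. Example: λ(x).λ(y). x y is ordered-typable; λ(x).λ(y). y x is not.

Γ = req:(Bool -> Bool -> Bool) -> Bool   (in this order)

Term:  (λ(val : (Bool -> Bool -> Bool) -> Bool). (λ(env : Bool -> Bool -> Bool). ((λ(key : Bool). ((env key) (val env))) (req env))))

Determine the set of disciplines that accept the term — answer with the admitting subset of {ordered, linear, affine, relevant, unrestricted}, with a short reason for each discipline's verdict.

admitted in: relevant, unrestricted
usage: req ×1; val (bound) ×1; env (bound) ×3; key (bound) ×1
use order (left to right): env, key, val, env, req, env
typing: the term checks, with type ((Bool -> Bool -> Bool) -> Bool) -> (Bool -> Bool -> Bool) -> Bool
ordered: ✗, repeated use of env ×3
linear: ✗, repeated use of env ×3
affine: ✗, repeated use of env ×3
relevant: ✓, none of req, val, env, key goes unused
unrestricted: ✓, typability at ((Bool -> Bool -> Bool) -> Bool) -> (Bool -> Bool -> Bool) -> Bool is all that's needed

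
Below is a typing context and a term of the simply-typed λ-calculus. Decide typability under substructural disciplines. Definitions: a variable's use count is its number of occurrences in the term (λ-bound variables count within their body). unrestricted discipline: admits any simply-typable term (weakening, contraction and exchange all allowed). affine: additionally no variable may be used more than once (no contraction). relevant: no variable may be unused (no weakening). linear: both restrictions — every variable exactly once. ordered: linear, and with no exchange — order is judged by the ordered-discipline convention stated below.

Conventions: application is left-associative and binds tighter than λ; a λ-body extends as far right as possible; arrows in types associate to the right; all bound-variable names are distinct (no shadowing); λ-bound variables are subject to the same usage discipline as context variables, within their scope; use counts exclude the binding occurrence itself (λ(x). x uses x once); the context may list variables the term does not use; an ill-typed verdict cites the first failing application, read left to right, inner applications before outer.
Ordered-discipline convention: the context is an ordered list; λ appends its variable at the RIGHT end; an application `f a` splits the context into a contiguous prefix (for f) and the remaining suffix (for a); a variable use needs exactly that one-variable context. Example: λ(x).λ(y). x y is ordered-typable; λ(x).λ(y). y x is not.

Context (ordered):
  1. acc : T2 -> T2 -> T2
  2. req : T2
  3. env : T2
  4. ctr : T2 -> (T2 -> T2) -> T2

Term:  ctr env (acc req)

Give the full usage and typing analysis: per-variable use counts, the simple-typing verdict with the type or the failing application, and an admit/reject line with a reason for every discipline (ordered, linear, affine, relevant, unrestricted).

usage: acc: 1×; req: 1×; env: 1×; ctr: 1×
left-to-right use order: ctr, env, acc, req
typing: well-typed — term : T2
ordered: ✗, needs exchange: uses follow ctr, env, acc, req
linear: ✓, exactly-once usage across acc, req, env, ctr
affine: ✓, no duplicate uses among acc, req, env, ctr
relevant: ✓, acc, req, env, ctr: all used, weakening unneeded
unrestricted: ✓, type-checks (T2) and nothing is barred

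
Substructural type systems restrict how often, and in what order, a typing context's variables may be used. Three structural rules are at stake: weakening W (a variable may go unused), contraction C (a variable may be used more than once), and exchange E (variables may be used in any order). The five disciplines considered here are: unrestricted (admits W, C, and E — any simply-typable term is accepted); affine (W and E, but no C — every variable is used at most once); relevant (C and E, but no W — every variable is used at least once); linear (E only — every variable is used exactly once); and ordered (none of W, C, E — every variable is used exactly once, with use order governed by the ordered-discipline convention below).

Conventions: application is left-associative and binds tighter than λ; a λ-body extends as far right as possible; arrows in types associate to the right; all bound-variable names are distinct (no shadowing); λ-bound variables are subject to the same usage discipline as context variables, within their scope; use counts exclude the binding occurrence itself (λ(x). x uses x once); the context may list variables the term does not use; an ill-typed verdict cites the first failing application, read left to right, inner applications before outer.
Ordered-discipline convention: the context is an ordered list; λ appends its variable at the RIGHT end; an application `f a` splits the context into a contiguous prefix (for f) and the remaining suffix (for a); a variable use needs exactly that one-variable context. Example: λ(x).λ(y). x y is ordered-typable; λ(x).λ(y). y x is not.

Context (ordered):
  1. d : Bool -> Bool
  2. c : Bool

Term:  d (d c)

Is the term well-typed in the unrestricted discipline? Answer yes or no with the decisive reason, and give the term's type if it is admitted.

yes — type-checks (Bool) and nothing is barred; term : Bool
variable uses: d: 2; c: 1
order of uses: d, d, c
typing: well-typed — term : Bool
across the five disciplines: ordered ✗, linear ✗, affine ✗, relevant ✓, unrestricted ✓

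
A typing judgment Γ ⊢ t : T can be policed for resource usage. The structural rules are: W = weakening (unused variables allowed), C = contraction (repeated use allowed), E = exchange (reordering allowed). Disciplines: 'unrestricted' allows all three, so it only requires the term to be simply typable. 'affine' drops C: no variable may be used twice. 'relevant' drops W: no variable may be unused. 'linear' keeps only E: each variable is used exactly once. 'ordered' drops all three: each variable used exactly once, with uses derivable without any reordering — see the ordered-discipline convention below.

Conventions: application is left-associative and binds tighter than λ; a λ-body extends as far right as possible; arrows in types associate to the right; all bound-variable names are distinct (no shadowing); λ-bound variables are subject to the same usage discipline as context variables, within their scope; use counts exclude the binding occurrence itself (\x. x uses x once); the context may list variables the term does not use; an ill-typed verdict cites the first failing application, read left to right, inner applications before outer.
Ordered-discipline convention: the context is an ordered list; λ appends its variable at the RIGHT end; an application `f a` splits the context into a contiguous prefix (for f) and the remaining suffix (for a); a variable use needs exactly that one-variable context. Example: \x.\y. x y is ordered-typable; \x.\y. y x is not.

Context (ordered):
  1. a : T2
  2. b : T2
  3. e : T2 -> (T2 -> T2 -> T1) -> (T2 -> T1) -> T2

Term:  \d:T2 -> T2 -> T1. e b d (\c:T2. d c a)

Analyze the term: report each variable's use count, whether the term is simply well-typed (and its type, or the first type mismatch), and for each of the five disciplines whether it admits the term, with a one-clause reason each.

usage: a ×1, b ×1, e ×1, d (λ-bound) ×2, c (λ-bound) ×1
use order (left to right): e, b, d, d, c, a
typing: ✓ — (T2 -> T2 -> T1) -> T2
ordered: ✗, repeated use of d ×2
linear: ✗, repeated use of d ×2
affine: ✗, repeated use of d ×2
relevant: ✓, none of a, b, e, d, c goes unused
unrestricted: ✓, well-typed at (T2 -> T2 -> T1) -> T2; no restrictions here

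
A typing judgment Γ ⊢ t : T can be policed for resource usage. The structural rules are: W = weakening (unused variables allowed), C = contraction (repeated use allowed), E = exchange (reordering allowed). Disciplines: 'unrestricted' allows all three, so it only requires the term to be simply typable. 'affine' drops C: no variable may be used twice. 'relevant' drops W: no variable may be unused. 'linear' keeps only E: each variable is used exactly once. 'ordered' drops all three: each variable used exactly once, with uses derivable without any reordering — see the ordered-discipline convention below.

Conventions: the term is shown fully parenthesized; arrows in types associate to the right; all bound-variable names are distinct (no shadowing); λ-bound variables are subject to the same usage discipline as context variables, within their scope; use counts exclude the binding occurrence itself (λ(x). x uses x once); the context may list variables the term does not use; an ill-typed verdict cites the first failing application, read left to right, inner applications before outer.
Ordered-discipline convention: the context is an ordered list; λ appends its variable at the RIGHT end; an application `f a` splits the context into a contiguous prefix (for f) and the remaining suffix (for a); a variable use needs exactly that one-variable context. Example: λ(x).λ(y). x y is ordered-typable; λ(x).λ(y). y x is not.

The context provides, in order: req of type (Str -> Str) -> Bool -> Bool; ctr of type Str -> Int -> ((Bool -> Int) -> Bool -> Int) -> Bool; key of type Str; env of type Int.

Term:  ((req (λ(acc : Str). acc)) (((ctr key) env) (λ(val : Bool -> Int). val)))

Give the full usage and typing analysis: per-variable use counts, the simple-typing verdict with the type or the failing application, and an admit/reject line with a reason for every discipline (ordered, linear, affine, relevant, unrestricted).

use counts: req: 1×; ctr: 1×; key: 1×; env: 1×; acc (bound): 1×; val (bound): 1×
uses in reading order: req, acc, ctr, key, env, val
typing: well-typed — term : Bool
ordered: ✓, one use each (req, ctr, key, env, acc, val); ordered split holds
linear: ✓, req, ctr, key, env, acc, val: one use apiece
affine: ✓, req, ctr, key, env, acc, val: no repeats, contraction unneeded
relevant: ✓, at least one use each (req, ctr, key, env, acc, val)
unrestricted: ✓, well-typed at Bool; no restrictions here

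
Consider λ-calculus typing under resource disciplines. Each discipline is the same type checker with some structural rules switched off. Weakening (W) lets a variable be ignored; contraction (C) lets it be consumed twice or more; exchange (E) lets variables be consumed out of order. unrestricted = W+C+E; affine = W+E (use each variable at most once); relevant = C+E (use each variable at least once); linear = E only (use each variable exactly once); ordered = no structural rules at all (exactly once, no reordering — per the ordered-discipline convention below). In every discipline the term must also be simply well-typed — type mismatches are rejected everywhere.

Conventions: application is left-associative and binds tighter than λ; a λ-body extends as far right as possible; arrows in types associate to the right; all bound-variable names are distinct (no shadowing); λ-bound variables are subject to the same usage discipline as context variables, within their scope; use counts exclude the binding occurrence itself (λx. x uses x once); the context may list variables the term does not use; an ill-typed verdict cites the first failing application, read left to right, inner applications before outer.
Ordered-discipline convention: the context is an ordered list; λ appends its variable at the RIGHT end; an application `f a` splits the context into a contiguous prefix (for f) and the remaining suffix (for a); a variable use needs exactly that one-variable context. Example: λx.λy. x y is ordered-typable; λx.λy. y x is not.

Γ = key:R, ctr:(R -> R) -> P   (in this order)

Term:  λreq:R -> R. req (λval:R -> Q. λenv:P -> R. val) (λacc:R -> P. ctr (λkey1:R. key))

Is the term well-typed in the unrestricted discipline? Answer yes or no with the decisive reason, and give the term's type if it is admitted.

no — fails simple typing
usage: key: 1×, ctr: 1×, req (λ-bound): 1×, val (λ-bound): 1×, env (λ-bound): 0×, acc (λ-bound): 0×, key1 (λ-bound): 0×
order of uses: req, val, ctr, key
typing: ill-typed: an application expects R but receives (R -> Q) -> (P -> R) -> R -> Q
per-discipline verdicts: ordered ✗, linear ✗, affine ✗, relevant ✗, unrestricted ✗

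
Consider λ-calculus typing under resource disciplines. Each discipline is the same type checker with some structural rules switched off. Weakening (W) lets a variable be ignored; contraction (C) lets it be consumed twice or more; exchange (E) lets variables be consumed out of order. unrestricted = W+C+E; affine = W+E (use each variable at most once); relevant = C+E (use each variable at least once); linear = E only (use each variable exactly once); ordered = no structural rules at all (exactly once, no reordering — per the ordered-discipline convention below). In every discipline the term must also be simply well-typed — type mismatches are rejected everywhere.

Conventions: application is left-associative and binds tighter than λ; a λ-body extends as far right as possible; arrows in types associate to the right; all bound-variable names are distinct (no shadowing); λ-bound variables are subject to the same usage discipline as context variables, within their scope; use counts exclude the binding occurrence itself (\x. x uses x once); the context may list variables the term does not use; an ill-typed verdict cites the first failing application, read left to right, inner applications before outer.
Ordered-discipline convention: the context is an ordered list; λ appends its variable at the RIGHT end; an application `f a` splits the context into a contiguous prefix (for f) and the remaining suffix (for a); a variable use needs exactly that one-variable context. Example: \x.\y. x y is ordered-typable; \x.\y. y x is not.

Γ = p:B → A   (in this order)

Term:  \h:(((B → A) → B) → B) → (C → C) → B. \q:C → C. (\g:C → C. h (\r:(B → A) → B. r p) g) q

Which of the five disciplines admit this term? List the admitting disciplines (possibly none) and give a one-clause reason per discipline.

admitting disciplines: linear, affine, relevant, unrestricted
counts: p: 1, h [bound]: 1, q [bound]: 1, g [bound]: 1, r [bound]: 1
uses in reading order: h, r, p, g, q
typing: the term checks, with type ((((B → A) → B) → B) → (C → C) → B) → (C → C) → B
ordered ✗ (use order h, r, p, g, q needs exchange)
linear ✓ (each of p, h, q, g, r used exactly once)
affine ✓ (at most one use each (p, h, q, g, r))
relevant ✓ (at least one use each (p, h, q, g, r))
unrestricted ✓ (typability at ((((B → A) → B) → B) → (C → C) → B) → (C → C) → B is all that's needed)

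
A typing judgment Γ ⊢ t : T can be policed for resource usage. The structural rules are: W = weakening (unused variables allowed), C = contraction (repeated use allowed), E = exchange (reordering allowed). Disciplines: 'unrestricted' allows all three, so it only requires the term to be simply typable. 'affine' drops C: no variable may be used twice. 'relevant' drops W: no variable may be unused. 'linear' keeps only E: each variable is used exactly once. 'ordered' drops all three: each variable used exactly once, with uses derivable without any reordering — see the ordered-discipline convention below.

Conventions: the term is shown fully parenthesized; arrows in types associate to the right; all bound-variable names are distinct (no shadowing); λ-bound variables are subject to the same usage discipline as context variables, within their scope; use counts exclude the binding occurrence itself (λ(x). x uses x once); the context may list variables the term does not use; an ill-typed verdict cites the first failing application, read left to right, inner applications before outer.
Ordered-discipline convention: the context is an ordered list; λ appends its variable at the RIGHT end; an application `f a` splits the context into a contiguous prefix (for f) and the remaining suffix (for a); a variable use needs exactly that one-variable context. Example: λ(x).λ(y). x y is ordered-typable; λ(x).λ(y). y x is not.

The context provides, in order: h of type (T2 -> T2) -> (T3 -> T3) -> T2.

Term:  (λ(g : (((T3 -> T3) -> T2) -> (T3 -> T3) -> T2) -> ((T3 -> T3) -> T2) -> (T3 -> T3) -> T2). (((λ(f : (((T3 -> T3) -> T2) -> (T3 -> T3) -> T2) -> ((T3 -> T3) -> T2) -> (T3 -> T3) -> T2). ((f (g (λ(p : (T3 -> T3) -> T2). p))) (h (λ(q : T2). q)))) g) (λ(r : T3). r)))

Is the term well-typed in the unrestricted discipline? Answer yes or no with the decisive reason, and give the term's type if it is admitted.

yes — well-typed at ((((T3 -> T3) -> T2) -> (T3 -> T3) -> T2) -> ((T3 -> T3) -> T2) -> (T3 -> T3) -> T2) -> T2; no restrictions here; term : ((((T3 -> T3) -> T2) -> (T3 -> T3) -> T2) -> ((T3 -> T3) -> T2) -> (T3 -> T3) -> T2) -> T2
counts: h: 1×, g [bound]: 2×, f [bound]: 1×, p [bound]: 1×, q [bound]: 1×, r [bound]: 1×
order of uses: f, g, p, h, q, g, r
typing: the term checks, with type ((((T3 -> T3) -> T2) -> (T3 -> T3) -> T2) -> ((T3 -> T3) -> T2) -> (T3 -> T3) -> T2) -> T2
per-discipline verdicts: ordered ✗ | linear ✗ | affine ✗ | relevant ✓ | unrestricted ✓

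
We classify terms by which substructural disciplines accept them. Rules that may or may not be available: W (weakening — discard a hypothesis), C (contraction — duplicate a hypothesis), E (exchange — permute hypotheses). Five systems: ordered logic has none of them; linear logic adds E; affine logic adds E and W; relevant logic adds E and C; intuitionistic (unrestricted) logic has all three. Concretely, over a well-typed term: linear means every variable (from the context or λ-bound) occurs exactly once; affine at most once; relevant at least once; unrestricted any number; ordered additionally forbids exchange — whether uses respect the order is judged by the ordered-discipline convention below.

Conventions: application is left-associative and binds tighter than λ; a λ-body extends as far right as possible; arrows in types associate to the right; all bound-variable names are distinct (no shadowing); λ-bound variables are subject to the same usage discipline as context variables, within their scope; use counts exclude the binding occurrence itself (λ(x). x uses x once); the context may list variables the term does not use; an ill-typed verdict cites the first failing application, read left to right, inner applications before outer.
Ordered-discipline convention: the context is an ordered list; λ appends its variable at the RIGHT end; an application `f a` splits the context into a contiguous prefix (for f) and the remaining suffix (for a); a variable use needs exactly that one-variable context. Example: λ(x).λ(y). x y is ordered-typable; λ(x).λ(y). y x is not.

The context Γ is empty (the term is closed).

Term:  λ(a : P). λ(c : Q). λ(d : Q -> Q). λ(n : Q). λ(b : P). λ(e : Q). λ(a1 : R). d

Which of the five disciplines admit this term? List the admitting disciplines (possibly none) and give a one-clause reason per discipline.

admitted by: affine, unrestricted
counts: a (λ-bound)=0, c (λ-bound)=0, d (λ-bound)=1, n (λ-bound)=0, b (λ-bound)=0, e (λ-bound)=0, a1 (λ-bound)=0
use order (left to right): d
typing: well-typed — term : P -> Q -> (Q -> Q) -> Q -> P -> Q -> R -> Q -> Q
ordered: ✗ — a, c, n, b, e, a1 never used (weakening)
linear: ✗ — a, c, n, b, e, a1 never used (weakening)
affine: ✓ — at most one use each (a, c, d, n, b, e, a1)
relevant: ✗ — a, c, n, b, e, a1 never used (weakening)
unrestricted: ✓ — simply typable at P -> Q -> (Q -> Q) -> Q -> P -> Q -> R -> Q -> Q; W, C, E all held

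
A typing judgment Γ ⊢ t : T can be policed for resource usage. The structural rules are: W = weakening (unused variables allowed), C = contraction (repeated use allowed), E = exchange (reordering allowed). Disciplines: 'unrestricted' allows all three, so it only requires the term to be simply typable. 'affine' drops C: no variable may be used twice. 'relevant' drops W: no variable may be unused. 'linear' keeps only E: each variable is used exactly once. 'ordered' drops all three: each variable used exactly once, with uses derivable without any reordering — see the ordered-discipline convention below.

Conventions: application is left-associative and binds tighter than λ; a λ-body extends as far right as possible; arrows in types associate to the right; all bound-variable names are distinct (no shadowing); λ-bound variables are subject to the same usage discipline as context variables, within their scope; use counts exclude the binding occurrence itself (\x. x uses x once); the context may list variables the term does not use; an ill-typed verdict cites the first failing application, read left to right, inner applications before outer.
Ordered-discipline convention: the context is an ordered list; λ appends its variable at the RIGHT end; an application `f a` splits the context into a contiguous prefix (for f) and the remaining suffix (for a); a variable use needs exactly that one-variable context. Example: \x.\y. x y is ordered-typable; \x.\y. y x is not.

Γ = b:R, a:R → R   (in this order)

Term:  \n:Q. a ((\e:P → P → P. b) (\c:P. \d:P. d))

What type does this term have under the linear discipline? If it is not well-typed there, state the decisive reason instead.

not well-typed under linear — n, e, c never used (weakening)
counts: b: 1×; a: 1×; n (bound): 0×; e (bound): 0×; c (bound): 0×; d (bound): 1×
order of uses: a, b, d
typing: well-typed — term : Q → R
per-discipline verdicts: ordered ✗ · linear ✗ · affine ✓ · relevant ✗ · unrestricted ✓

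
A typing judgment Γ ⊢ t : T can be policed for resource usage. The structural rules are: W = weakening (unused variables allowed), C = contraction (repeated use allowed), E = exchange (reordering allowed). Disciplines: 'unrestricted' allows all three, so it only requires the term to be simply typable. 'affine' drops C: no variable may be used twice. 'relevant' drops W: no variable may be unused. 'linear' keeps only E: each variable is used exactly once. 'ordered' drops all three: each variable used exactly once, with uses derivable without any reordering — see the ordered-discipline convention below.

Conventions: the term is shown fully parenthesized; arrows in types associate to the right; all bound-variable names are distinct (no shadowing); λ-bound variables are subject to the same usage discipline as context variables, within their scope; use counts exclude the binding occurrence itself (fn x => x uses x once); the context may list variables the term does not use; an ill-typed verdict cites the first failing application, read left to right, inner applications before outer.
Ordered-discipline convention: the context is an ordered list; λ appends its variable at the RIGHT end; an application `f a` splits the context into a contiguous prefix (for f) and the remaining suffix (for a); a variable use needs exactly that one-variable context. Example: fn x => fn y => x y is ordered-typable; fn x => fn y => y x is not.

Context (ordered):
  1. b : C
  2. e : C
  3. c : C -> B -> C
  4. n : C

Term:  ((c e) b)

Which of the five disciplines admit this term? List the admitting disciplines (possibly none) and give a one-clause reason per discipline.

accepted by: none
usage: b ×1, e ×1, c ×1, n ×0
use order (left to right): c, e, b
typing: ill-typed: argument of type C where B is required
ordered: ✗, a type mismatch blocks all five
linear: ✗, the type mismatch rejects it
affine: ✗, not simply typable
relevant: ✗, fails simple typing
unrestricted: ✗, a type mismatch blocks all five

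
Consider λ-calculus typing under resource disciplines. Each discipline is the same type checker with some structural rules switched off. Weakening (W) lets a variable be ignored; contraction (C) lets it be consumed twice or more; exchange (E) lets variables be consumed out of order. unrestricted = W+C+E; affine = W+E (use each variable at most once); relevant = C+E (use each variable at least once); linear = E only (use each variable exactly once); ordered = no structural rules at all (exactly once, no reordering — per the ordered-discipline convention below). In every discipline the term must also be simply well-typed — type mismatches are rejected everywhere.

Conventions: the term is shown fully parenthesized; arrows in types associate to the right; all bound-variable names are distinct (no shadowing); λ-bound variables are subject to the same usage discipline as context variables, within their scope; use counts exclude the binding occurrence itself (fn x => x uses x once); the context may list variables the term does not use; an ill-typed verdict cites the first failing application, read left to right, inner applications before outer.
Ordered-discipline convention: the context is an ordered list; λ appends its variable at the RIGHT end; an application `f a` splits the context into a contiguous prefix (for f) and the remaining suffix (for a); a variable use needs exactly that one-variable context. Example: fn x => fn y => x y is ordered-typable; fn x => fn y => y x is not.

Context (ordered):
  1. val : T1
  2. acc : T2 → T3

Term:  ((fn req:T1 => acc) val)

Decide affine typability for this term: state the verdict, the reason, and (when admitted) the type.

yes — no duplicate uses among val, acc, req; term : T2 → T3
use counts: val: 1, acc: 1, req (bound): 0
use order (left to right): acc, val
typing: well-typed — term : T2 → T3
all disciplines: ordered ✗ · linear ✗ · affine ✓ · relevant ✗ · unrestricted ✓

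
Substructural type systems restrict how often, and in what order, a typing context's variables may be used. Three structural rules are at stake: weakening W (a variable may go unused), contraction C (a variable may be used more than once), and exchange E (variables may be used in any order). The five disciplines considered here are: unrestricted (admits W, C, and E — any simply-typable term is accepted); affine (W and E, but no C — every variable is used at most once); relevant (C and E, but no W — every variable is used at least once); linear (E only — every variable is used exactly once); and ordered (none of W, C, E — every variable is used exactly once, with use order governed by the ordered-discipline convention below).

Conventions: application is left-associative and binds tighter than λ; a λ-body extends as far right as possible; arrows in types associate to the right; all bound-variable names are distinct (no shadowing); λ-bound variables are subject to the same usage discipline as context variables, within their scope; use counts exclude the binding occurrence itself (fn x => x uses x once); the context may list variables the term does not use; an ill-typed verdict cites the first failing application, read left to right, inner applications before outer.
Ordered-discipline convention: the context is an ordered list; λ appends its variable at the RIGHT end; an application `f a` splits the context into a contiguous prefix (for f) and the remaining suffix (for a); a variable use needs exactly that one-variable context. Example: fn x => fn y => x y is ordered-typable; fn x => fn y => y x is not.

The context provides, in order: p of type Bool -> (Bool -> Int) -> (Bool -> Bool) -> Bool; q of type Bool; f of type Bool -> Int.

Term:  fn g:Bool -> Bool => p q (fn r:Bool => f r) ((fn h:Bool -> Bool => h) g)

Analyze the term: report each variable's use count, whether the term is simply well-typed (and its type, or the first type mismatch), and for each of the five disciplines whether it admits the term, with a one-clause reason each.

use counts: p: 1; q: 1; f: 1; g (λ-bound): 1; r (λ-bound): 1; h (λ-bound): 1
uses in reading order: p, q, f, r, h, g
typing: ✓ — (Bool -> Bool) -> Bool
ordered: ✓ — single-use (p, q, f, g, r, h), ordered derivation ok
linear: ✓ — p, q, f, g, r, h: one use apiece
affine: ✓ — no duplicate uses among p, q, f, g, r, h
relevant: ✓ — at least one use each (p, q, f, g, r, h)
unrestricted: ✓ — simply typable at (Bool -> Bool) -> Bool; W, C, E all held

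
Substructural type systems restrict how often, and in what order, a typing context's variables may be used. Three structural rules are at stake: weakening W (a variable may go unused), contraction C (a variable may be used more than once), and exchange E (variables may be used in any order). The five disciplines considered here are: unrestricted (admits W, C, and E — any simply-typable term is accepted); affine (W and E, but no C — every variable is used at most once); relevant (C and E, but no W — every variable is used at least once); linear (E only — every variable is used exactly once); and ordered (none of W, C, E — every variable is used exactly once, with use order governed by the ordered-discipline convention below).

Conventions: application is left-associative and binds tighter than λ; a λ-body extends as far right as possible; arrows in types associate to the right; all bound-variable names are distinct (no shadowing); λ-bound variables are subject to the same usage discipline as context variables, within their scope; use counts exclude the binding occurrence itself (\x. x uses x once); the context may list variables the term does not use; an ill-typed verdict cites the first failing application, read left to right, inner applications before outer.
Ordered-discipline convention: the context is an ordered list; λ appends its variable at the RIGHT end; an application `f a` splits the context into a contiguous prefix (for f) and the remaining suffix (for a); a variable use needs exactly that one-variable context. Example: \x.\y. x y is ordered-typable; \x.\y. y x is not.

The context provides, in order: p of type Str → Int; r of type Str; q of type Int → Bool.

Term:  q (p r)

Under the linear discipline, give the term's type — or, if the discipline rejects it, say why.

term : Bool
usage: p ×1, r ×1, q ×1
use order (left to right): q, p, r
typing: ✓ — Bool
per-discipline verdicts: ordered ✗ · linear ✓ · affine ✓ · relevant ✓ · unrestricted ✓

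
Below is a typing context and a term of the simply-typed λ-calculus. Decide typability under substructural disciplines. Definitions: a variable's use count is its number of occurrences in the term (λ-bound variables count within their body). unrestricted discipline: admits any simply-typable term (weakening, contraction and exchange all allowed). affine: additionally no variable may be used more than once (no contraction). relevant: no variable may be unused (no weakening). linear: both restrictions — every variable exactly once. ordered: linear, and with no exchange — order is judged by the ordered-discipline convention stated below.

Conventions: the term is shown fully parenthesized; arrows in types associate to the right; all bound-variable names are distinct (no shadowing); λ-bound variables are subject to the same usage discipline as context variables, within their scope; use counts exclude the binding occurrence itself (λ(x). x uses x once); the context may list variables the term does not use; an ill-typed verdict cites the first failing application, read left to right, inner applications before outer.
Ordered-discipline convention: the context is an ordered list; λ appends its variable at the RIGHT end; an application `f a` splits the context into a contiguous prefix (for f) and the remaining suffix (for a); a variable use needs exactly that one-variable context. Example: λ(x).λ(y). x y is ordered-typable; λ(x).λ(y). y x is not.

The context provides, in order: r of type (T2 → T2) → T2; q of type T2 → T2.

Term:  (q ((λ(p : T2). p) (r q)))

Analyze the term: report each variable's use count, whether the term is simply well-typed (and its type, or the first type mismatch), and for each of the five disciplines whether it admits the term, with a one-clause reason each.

variable uses: r: 1, q: 2, p (bound): 1
left-to-right use order: q, p, r, q
typing: ✓ — T2
ordered: ✗ — uses contraction: q ×2
linear: ✗ — uses contraction: q ×2
affine: ✗ — uses contraction: q ×2
relevant: ✓ — at least one use each (r, q, p)
unrestricted: ✓ — simply typable at T2; W, C, E all held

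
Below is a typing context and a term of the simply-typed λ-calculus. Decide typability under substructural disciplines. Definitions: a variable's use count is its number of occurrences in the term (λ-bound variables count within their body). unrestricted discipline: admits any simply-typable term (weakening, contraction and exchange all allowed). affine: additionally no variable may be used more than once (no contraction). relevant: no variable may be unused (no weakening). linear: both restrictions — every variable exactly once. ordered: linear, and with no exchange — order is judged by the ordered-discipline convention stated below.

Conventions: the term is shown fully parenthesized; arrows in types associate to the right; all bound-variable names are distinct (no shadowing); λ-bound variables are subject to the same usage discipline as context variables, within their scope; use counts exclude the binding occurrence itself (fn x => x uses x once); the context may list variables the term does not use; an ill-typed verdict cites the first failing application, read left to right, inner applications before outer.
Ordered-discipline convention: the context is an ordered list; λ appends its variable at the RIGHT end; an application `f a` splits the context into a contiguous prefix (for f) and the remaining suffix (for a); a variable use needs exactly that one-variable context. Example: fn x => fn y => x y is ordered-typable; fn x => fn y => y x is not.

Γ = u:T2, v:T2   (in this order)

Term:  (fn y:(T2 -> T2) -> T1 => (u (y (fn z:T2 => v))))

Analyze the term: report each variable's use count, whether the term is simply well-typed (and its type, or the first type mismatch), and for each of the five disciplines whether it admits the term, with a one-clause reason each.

usage: u: 1×, v: 1×, y (λ-bound): 1×, z (λ-bound): 0×
use order (left to right): u, y, v
typing: ill-typed: applying a non-function (T2)
ordered: ✗ — not simply typable
linear: ✗ — fails simple typing
affine: ✗ — a type mismatch blocks all five
relevant: ✗ — the type mismatch rejects it
unrestricted: ✗ — not simply typable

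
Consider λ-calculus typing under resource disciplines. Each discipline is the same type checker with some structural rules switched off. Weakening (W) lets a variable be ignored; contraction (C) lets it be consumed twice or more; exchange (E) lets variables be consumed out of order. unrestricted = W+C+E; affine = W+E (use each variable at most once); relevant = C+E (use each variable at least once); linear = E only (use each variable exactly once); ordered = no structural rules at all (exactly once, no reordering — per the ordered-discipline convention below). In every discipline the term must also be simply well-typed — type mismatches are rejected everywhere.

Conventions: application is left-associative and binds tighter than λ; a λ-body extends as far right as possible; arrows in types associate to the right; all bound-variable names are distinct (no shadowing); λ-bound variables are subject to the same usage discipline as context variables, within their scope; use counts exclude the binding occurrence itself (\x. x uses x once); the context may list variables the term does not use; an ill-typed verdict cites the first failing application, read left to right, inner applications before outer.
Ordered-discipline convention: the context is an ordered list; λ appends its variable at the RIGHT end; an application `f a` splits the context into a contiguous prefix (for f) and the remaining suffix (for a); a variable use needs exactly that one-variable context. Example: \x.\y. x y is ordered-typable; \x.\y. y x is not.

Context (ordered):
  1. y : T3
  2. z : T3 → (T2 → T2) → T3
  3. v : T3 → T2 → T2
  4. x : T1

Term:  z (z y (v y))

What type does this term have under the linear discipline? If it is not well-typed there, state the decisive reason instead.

not well-typed under linear — needs contraction — y ×2, z ×2; unused: x — weakening required
counts: y=2; z=2; v=1; x=0
use order (left to right): z, z, y, v, y
typing: the term checks, with type (T2 → T2) → T3
per-discipline verdicts: ordered ✗ | linear ✗ | affine ✗ | relevant ✗ | unrestricted ✓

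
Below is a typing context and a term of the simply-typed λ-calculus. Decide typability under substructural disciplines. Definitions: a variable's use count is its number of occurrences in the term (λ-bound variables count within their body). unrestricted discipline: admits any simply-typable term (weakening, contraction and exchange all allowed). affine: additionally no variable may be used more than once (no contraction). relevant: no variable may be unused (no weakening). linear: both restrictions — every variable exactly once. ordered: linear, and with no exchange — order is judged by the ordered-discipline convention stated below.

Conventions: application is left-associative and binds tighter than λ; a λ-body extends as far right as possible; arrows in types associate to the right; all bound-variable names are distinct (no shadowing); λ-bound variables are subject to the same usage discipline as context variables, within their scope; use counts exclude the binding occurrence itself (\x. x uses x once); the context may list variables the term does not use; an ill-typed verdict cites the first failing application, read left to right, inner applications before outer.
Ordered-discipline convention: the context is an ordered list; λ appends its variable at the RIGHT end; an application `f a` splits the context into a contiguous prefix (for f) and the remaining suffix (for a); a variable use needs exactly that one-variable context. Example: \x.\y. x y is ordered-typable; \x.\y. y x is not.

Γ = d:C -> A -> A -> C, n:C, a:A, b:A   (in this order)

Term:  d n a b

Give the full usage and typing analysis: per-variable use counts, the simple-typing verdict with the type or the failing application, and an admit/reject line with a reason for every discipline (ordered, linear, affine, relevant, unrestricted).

variable uses: d: 1, n: 1, a: 1, b: 1
order of uses: d, n, a, b
typing: the term checks, with type C
ordered ✓ (single-use (d, n, a, b), ordered derivation ok)
linear ✓ (each of d, n, a, b used exactly once)
affine ✓ (no duplicate uses among d, n, a, b)
relevant ✓ (d, n, a, b: all used, weakening unneeded)
unrestricted ✓ (type-checks (C) and nothing is barred)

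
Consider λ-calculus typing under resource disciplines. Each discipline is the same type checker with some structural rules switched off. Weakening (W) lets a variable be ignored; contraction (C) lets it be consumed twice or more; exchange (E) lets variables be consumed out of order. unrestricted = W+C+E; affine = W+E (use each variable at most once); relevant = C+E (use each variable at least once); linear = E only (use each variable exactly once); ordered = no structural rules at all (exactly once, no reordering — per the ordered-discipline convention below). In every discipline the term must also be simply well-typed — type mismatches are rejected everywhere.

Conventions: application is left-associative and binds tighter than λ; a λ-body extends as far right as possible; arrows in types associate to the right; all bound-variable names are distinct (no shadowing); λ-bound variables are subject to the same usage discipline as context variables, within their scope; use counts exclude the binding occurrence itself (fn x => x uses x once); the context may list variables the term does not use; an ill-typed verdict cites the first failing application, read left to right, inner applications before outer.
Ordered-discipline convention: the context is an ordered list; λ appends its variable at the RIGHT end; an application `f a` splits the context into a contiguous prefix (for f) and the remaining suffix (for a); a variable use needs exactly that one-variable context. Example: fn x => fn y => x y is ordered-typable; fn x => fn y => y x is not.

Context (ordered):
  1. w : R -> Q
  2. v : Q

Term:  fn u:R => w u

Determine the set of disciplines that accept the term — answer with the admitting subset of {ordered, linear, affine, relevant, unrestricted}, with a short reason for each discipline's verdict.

admitted by: affine, unrestricted
counts: w=1; v=0; u (bound)=1
use order (left to right): w, u
typing: well-typed — term : R -> Q
ordered: ✗, unused: v — weakening required
linear: ✗, unused: v — weakening required
affine: ✓, at most one use each (w, v, u)
relevant: ✗, unused: v — weakening required
unrestricted: ✓, simply typable at R -> Q; W, C, E all held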